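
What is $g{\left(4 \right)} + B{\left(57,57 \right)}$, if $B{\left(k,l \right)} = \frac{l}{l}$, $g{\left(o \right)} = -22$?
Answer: $-21$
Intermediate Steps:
$B{\left(k,l \right)} = 1$
$g{\left(4 \right)} + B{\left(57,57 \right)} = -22 + 1 = -21$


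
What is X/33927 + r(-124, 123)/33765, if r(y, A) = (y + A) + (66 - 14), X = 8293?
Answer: 93914474/381848385 ≈ 0.24595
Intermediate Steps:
r(y, A) = 52 + A + y (r(y, A) = (A + y) + 52 = 52 + A + y)
X/33927 + r(-124, 123)/33765 = 8293/33927 + (52 + 123 - 124)/33765 = 8293*(1/33927) + 51*(1/33765) = 8293/33927 + 17/11255 = 93914474/381848385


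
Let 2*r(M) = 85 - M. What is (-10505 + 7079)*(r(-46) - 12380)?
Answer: 42189477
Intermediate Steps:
r(M) = 85/2 - M/2 (r(M) = (85 - M)/2 = 85/2 - M/2)
(-10505 + 7079)*(r(-46) - 12380) = (-10505 + 7079)*((85/2 - ½*(-46)) - 12380) = -3426*((85/2 + 23) - 12380) = -3426*(131/2 - 12380) = -3426*(-24629/2) = 42189477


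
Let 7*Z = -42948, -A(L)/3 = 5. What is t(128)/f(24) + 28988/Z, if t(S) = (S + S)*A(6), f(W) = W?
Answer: -1768649/10737 ≈ -164.72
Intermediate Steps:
A(L) = -15 (A(L) = -3*5 = -15)
Z = -42948/7 (Z = (1/7)*(-42948) = -42948/7 ≈ -6135.4)
t(S) = -30*S (t(S) = (S + S)*(-15) = (2*S)*(-15) = -30*S)
t(128)/f(24) + 28988/Z = -30*128/24 + 28988/(-42948/7) = -3840*1/24 + 28988*(-7/42948) = -160 - 50729/10737 = -1768649/10737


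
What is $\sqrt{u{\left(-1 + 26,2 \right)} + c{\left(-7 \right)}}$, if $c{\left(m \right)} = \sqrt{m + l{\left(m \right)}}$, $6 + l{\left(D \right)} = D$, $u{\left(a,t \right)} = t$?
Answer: $\sqrt{2 + 2 i \sqrt{5}} \approx 1.8573 + 1.2039 i$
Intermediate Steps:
$l{\left(D \right)} = -6 + D$
$c{\left(m \right)} = \sqrt{-6 + 2 m}$ ($c{\left(m \right)} = \sqrt{m + \left(-6 + m\right)} = \sqrt{-6 + 2 m}$)
$\sqrt{u{\left(-1 + 26,2 \right)} + c{\left(-7 \right)}} = \sqrt{2 + \sqrt{-6 + 2 \left(-7\right)}} = \sqrt{2 + \sqrt{-6 - 14}} = \sqrt{2 + \sqrt{-20}} = \sqrt{2 + 2 i \sqrt{5}}$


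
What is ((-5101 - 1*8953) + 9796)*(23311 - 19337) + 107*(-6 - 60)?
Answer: -16928354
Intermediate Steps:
((-5101 - 1*8953) + 9796)*(23311 - 19337) + 107*(-6 - 60) = ((-5101 - 8953) + 9796)*3974 + 107*(-66) = (-14054 + 9796)*3974 - 7062 = -4258*3974 - 7062 = -16921292 - 7062 = -16928354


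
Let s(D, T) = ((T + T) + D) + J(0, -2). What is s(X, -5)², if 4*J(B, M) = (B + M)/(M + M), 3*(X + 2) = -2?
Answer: 90601/576 ≈ 157.29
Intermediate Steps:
X = -8/3 (X = -2 + (⅓)*(-2) = -2 - ⅔ = -8/3 ≈ -2.6667)
J(B, M) = (B + M)/(8*M) (J(B, M) = ((B + M)/(M + M))/4 = ((B + M)/((2*M)))/4 = ((B + M)*(1/(2*M)))/4 = ((B + M)/(2*M))/4 = (B + M)/(8*M))
s(D, T) = ⅛ + D + 2*T (s(D, T) = ((T + T) + D) + (⅛)*(0 - 2)/(-2) = (2*T + D) + (⅛)*(-½)*(-2) = (D + 2*T) + ⅛ = ⅛ + D + 2*T)
s(X, -5)² = (⅛ - 8/3 + 2*(-5))² = (⅛ - 8/3 - 10)² = (-301/24)² = 90601/576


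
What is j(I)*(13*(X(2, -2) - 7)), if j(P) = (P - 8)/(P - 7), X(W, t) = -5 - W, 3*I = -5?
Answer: -203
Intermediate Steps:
I = -5/3 (I = (1/3)*(-5) = -5/3 ≈ -1.6667)
j(P) = (-8 + P)/(-7 + P)
j(I)*(13*(X(2, -2) - 7)) = ((-8 - 5/3)/(-7 - 5/3))*(13*((-5 - 1*2) - 7)) = (-29/3/(-26/3))*(13*((-5 - 2) - 7)) = (-3/26*(-29/3))*(13*(-7 - 7)) = 29*(13*(-14))/26 = (29/26)*(-182) = -203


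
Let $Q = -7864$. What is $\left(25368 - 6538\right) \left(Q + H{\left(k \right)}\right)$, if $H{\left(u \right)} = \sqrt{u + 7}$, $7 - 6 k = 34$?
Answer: $-148079120 + 9415 \sqrt{10} \approx -1.4805 \cdot 10^{8}$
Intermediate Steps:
$k = - \frac{9}{2}$ ($k = \frac{7}{6} - \frac{17}{3} = - \frac{9}{2} \approx -4.5$)
$H{\left(u \right)} = \sqrt{7 + u}$
$\left(25368 - 6538\right) \left(Q + H{\left(k \right)}\right) = \left(25368 - 6538\right) \left(-7864 + \sqrt{7 - \frac{9}{2}}\right) = 18830 \left(-7864 + \sqrt{\frac{5}{2}}\right) = 18830 \left(-7864 + \frac{\sqrt{10}}{2}\right) = -148079120 + 9415 \sqrt{10}$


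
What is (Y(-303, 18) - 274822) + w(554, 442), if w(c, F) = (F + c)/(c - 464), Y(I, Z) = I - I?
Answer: -4122164/15 ≈ -2.7481e+5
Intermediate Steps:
Y(I, Z) = 0
w(c, F) = (F + c)/(-464 + c)
(Y(-303, 18) - 274822) + w(554, 442) = (0 - 274822) + (442 + 554)/(-464 + 554) = -274822 + 996/90 = -274822 + (1/90)*996 = -274822 + 166/15 = -4122164/15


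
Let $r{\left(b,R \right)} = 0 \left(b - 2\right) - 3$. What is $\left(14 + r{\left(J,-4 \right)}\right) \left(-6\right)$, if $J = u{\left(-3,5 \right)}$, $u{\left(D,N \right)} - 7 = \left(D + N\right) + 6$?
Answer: $-66$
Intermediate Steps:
$u{\left(D,N \right)} = 13 + D + N$ ($u{\left(D,N \right)} = 7 + \left(\left(D + N\right) + 6\right) = 7 + \left(6 + D + N\right) = 13 + D + N$)
$J = 15$ ($J = 13 - 3 + 5 = 15$)
$r{\left(b,R \right)} = -3$ ($r{\left(b,R \right)} = 0 \left(-2 + b\right) - 3 = 0 - 3 = -3$)
$\left(14 + r{\left(J,-4 \right)}\right) \left(-6\right) = \left(14 - 3\right) \left(-6\right) = 11 \left(-6\right) = -66$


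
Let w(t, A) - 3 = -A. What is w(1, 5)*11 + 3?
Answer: -19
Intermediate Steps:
w(t, A) = 3 - A
w(1, 5)*11 + 3 = (3 - 1*5)*11 + 3 = (3 - 5)*11 + 3 = -2*11 + 3 = -22 + 3 = -19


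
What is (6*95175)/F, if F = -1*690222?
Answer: -95175/115037 ≈ -0.82734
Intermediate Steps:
F = -690222
(6*95175)/F = (6*95175)/(-690222) = 571050*(-1/690222) = -95175/115037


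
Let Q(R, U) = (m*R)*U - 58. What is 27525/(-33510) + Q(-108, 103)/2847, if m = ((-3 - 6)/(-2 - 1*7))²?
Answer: -30204833/6360198 ≈ -4.7490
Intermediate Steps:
m = 1 (m = (-9/(-2 - 7))² = (-9/(-9))² = (-9*(-⅑))² = 1² = 1)
Q(R, U) = -58 + R*U (Q(R, U) = (1*R)*U - 58 = R*U - 58 = -58 + R*U)
27525/(-33510) + Q(-108, 103)/2847 = 27525/(-33510) + (-58 - 108*103)/2847 = 27525*(-1/33510) + (-58 - 11124)*(1/2847) = -1835/2234 - 11182*1/2847 = -1835/2234 - 11182/2847 = -30204833/6360198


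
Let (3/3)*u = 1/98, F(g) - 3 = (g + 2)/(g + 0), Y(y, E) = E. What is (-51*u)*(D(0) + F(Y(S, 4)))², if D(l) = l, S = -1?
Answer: -4131/392 ≈ -10.538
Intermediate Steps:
F(g) = 3 + (2 + g)/g (F(g) = 3 + (g + 2)/(g + 0) = 3 + (2 + g)/g)
u = 1/98 ≈ 0.010204
(-51*u)*(D(0) + F(Y(S, 4)))² = (-51*1/98)*(0 + (4 + 2/4))² = -51*(0 + (4 + 2*(¼)))²/98 = -51*(0 + (4 + ½))²/98 = -51*(0 + 9/2)²/98 = -51*(9/2)²/98 = -51/98*81/4 = -4131/392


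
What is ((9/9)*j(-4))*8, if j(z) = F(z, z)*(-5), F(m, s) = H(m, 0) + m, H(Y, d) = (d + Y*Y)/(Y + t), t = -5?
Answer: 2080/9 ≈ 231.11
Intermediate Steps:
H(Y, d) = (d + Y**2)/(-5 + Y) (H(Y, d) = (d + Y*Y)/(Y - 5) = (d + Y**2)/(-5 + Y))
F(m, s) = m + m**2/(-5 + m) (F(m, s) = (0 + m**2)/(-5 + m) + m = m**2/(-5 + m) + m = m + m**2/(-5 + m))
j(z) = -5*z*(-5 + 2*z)/(-5 + z) (j(z) = (z*(-5 + 2*z)/(-5 + z))*(-5) = -5*z*(-5 + 2*z)/(-5 + z))
((9/9)*j(-4))*8 = ((9/9)*(5*(-4)*(5 - 2*(-4))/(-5 - 4)))*8 = ((9*(1/9))*(5*(-4)*(5 + 8)/(-9)))*8 = (1*(5*(-4)*(-1/9)*13))*8 = (1*(260/9))*8 = (260/9)*8 = 2080/9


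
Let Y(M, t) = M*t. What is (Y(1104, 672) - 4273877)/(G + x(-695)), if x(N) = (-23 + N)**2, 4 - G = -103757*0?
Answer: -3531989/515528 ≈ -6.8512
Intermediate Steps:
G = 4 (G = 4 - (-103757)*0 = 4 - 1*0 = 4 + 0 = 4)
(Y(1104, 672) - 4273877)/(G + x(-695)) = (1104*672 - 4273877)/(4 + (-23 - 695)**2) = (741888 - 4273877)/(4 + (-718)**2) = -3531989/(4 + 515524) = -3531989/515528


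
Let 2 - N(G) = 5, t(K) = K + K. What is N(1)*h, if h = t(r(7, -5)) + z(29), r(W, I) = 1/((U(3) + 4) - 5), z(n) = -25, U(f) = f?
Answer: 72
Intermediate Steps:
r(W, I) = 1/2 (r(W, I) = 1/((3 + 4) - 5) = 1/(7 - 5) = 1/2)
t(K) = 2*K
N(G) = -3 (N(G) = 2 - 1*5 = 2 - 5 = -3)
h = -24 (h = 2*(1/2) - 25 = 1 - 25 = -24)
N(1)*h = -3*(-24) = 72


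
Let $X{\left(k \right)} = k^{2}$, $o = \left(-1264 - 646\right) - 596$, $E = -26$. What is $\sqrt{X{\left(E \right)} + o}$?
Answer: $i \sqrt{1830} \approx 42.779 i$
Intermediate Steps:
$o = -2506$ ($o = -1910 - 596 = -2506$)
$\sqrt{X{\left(E \right)} + o} = \sqrt{\left(-26\right)^{2} - 2506} = \sqrt{676 - 2506} = \sqrt{-1830} = i \sqrt{1830}$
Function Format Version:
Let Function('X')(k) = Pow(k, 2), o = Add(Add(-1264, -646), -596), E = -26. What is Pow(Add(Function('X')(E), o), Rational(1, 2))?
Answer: Mul(I, Pow(1830, Rational(1, 2))) ≈ Mul(42.779, I)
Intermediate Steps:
o = -2506 (o = Add(-1910, -596) = -2506)
Pow(Add(Function('X')(E), o), Rational(1, 2)) = Pow(Add(Pow(-26, 2), -2506), Rational(1, 2)) = Pow(Add(676, -2506), Rational(1, 2)) = Pow(-1830, Rational(1, 2)) = Mul(I, Pow(1830, Rational(1, 2)))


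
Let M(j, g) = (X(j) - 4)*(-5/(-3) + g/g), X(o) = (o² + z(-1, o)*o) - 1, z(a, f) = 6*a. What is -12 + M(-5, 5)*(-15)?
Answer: -2012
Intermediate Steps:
X(o) = -1 + o² - 6*o (X(o) = (o² + (6*(-1))*o) - 1 = (o² - 6*o) - 1 = -1 + o² - 6*o)
M(j, g) = -40/3 - 16*j + 8*j²/3 (M(j, g) = ((-1 + j² - 6*j) - 4)*(-5/(-3) + g/g) = (-5 + j² - 6*j)*(-5*(-⅓) + 1) = (-5 + j² - 6*j)*(5/3 + 1) = (-5 + j² - 6*j)*(8/3) = -40/3 - 16*j + 8*j²/3)
-12 + M(-5, 5)*(-15) = -12 + (-40/3 - 16*(-5) + (8/3)*(-5)²)*(-15) = -12 + (-40/3 + 80 + (8/3)*25)*(-15) = -12 + (-40/3 + 80 + 200/3)*(-15) = -12 + (400/3)*(-15) = -12 - 2000 = -2012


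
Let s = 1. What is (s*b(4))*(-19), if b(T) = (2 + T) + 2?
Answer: -152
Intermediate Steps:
b(T) = 4 + T
(s*b(4))*(-19) = (1*(4 + 4))*(-19) = (1*8)*(-19) = 8*(-19) = -152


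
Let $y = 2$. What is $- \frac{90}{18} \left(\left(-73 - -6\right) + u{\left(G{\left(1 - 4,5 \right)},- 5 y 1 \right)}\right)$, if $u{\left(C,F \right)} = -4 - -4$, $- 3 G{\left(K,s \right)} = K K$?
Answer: $335$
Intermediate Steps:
$G{\left(K,s \right)} = - \frac{K^{2}}{3}$ ($G{\left(K,s \right)} = - \frac{K K}{3} = - \frac{K^{2}}{3}$)
$u{\left(C,F \right)} = 0$ ($u{\left(C,F \right)} = -4 + 4 = 0$)
$- \frac{90}{18} \left(\left(-73 - -6\right) + u{\left(G{\left(1 - 4,5 \right)},- 5 y 1 \right)}\right) = - \frac{90}{18} \left(\left(-73 - -6\right) + 0\right) = \left(-90\right) \frac{1}{18} \left(\left(-73 + 6\right) + 0\right) = - 5 \left(-67 + 0\right) = \left(-5\right) \left(-67\right) = 335$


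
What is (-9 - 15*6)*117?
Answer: -11583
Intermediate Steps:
(-9 - 15*6)*117 = (-9 - 90)*117 = -99*117 = -11583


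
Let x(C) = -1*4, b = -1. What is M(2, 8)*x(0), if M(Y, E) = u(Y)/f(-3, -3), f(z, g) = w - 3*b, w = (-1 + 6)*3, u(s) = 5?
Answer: -10/9 ≈ -1.1111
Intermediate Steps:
x(C) = -4
w = 15 (w = 5*3 = 15)
f(z, g) = 18 (f(z, g) = 15 - 3*(-1) = 15 + 3 = 18)
M(Y, E) = 5/18
M(2, 8)*x(0) = (5/18)*(-4) = -10/9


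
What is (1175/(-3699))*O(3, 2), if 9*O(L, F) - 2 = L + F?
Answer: -8225/33291 ≈ -0.24706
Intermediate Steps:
O(L, F) = 2/9 + F/9 + L/9 (O(L, F) = 2/9 + (L + F)/9 = 2/9 + (F + L)/9 = 2/9 + (F/9 + L/9) = 2/9 + F/9 + L/9)
(1175/(-3699))*O(3, 2) = (1175/(-3699))*(2/9 + (⅑)*2 + (⅑)*3) = (1175*(-1/3699))*(2/9 + 2/9 + ⅓) = -1175/3699*7/9 = -8225/33291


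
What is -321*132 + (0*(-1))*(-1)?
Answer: -42372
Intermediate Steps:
-321*132 + (0*(-1))*(-1) = -42372 + 0*(-1) = -42372 + 0 = -42372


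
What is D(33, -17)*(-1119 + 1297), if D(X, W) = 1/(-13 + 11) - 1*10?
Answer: -1869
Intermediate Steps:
D(X, W) = -21/2 (D(X, W) = 1/(-2) - 10 = -½ - 10 = -21/2)
D(33, -17)*(-1119 + 1297) = -21*(-1119 + 1297)/2 = -21/2*178 = -1869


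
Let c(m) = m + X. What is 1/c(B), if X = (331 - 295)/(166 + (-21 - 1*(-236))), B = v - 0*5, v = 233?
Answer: 127/29603 ≈ 0.0042901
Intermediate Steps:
B = 233 (B = 233 - 0*5 = 233 - 0 = 233 - 1*0 = 233 + 0 = 233)
X = 12/127 (X = 36/(166 + (-21 + 236)) = 36/(166 + 215) = 36/381 = 36*(1/381) = 12/127 ≈ 0.094488)
c(m) = 12/127 + m (c(m) = m + 12/127 = 12/127 + m)
1/c(B) = 1/(12/127 + 233) = 1/(29603/127) = 127/29603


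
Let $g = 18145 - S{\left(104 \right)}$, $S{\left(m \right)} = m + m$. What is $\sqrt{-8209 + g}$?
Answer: $16 \sqrt{38} \approx 98.631$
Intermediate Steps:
$S{\left(m \right)} = 2 m$
$g = 17937$ ($g = 18145 - 2 \cdot 104 = 18145 - 208 = 17937$)
$\sqrt{-8209 + g} = \sqrt{-8209 + 17937} = \sqrt{9728} = 16 \sqrt{38}$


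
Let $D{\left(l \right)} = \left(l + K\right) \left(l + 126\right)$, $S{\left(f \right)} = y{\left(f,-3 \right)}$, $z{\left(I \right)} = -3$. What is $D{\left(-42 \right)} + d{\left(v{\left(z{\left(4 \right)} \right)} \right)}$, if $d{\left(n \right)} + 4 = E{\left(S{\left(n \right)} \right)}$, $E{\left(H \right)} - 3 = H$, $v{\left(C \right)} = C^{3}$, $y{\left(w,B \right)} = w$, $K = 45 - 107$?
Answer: $-8764$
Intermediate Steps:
$K = -62$ ($K = 45 - 107 = -62$)
$S{\left(f \right)} = f$
$E{\left(H \right)} = 3 + H$
$d{\left(n \right)} = -1 + n$ ($d{\left(n \right)} = -4 + \left(3 + n\right) = -1 + n$)
$D{\left(l \right)} = \left(-62 + l\right) \left(126 + l\right)$ ($D{\left(l \right)} = \left(l - 62\right) \left(l + 126\right) = \left(-62 + l\right) \left(126 + l\right)$)
$D{\left(-42 \right)} + d{\left(v{\left(z{\left(4 \right)} \right)} \right)} = \left(-7812 + \left(-42\right)^{2} + 64 \left(-42\right)\right) + \left(-1 + \left(-3\right)^{3}\right) = \left(-7812 + 1764 - 2688\right) - 28 = -8736 - 28 = -8764$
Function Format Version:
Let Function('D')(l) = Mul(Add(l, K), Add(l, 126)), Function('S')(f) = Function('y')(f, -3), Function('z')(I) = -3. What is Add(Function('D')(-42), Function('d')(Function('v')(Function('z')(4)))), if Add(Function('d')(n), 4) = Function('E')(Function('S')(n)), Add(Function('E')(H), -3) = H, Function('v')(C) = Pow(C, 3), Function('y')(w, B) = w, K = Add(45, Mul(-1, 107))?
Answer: -8764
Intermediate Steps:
K = -62 (K = Add(45, -107) = -62)
Function('S')(f) = f
Function('E')(H) = Add(3, H)
Function('d')(n) = Add(-1, n) (Function('d')(n) = Add(-4, Add(3, n)) = Add(-1, n))
Function('D')(l) = Mul(Add(-62, l), Add(126, l)) (Function('D')(l) = Mul(Add(l, -62), Add(l, 126)) = Mul(Add(-62, l), Add(126, l)))
Add(Function('D')(-42), Function('d')(Function('v')(Function('z')(4)))) = Add(Add(-7812, Pow(-42, 2), Mul(64, -42)), Add(-1, Pow(-3, 3))) = Add(Add(-7812, 1764, -2688), Add(-1, -27)) = Add(-8736, -28) = -8764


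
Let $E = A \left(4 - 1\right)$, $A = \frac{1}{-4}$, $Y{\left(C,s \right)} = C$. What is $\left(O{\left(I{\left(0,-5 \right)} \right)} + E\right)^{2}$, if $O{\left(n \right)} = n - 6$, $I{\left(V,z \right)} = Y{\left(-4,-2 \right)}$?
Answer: $\frac{1849}{16} \approx 115.56$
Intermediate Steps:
$A = - \frac{1}{4} \approx -0.25$
$I{\left(V,z \right)} = -4$
$E = - \frac{3}{4}$ ($E = - \frac{4 - 1}{4} = \left(- \frac{1}{4}\right) 3 = - \frac{3}{4} \approx -0.75$)
$O{\left(n \right)} = -6 + n$ ($O{\left(n \right)} = n - 6 = -6 + n$)
$\left(O{\left(I{\left(0,-5 \right)} \right)} + E\right)^{2} = \left(\left(-6 - 4\right) - \frac{3}{4}\right)^{2} = \left(-10 - \frac{3}{4}\right)^{2} = \left(- \frac{43}{4}\right)^{2} = \frac{1849}{16}$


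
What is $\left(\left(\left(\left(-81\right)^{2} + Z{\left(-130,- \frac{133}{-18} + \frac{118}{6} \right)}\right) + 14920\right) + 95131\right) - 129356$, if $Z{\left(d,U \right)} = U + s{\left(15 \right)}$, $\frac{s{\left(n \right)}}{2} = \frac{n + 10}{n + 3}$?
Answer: $- \frac{76285}{6} \approx -12714.0$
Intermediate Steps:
$s{\left(n \right)} = \frac{2 \left(10 + n\right)}{3 + n}$ ($s{\left(n \right)} = 2 \frac{n + 10}{n + 3} = 2 \frac{10 + n}{3 + n} = \frac{2 \left(10 + n\right)}{3 + n}$)
$Z{\left(d,U \right)} = \frac{25}{9} + U$ ($Z{\left(d,U \right)} = U + \frac{2 \left(10 + 15\right)}{3 + 15} = U + 2 \cdot \frac{1}{18} \cdot 25 = U + \frac{25}{9} = \frac{25}{9} + U$)
$\left(\left(\left(\left(-81\right)^{2} + Z{\left(-130,- \frac{133}{-18} + \frac{118}{6} \right)}\right) + 14920\right) + 95131\right) - 129356 = \left(\left(\left(\left(-81\right)^{2} + \left(\frac{25}{9} + \left(- \frac{133}{-18} + \frac{118}{6}\right)\right)\right) + 14920\right) + 95131\right) - 129356 = \left(\left(\left(6561 + \left(\frac{25}{9} + \left(\left(-133\right) \left(- \frac{1}{18}\right) + 118 \cdot \frac{1}{6}\right)\right)\right) + 14920\right) + 95131\right) - 129356 = \left(\left(\left(6561 + \left(\frac{25}{9} + \left(\frac{133}{18} + \frac{59}{3}\right)\right)\right) + 14920\right) + 95131\right) - 129356 = \left(\left(\left(6561 + \left(\frac{25}{9} + \frac{487}{18}\right)\right) + 14920\right) + 95131\right) - 129356 = \left(\left(\left(6561 + \frac{179}{6}\right) + 14920\right) + 95131\right) - 129356 = \left(\left(\frac{39545}{6} + 14920\right) + 95131\right) - 129356 = \left(\frac{129065}{6} + 95131\right) - 129356 = \frac{699851}{6} - 129356 = - \frac{76285}{6}$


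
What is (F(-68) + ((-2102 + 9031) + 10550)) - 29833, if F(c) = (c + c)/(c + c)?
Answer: -12353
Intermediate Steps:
F(c) = 1 (F(c) = (2*c)/((2*c)) = (2*c)*(1/(2*c)) = 1)
(F(-68) + ((-2102 + 9031) + 10550)) - 29833 = (1 + ((-2102 + 9031) + 10550)) - 29833 = (1 + (6929 + 10550)) - 29833 = (1 + 17479) - 29833 = 17480 - 29833 = -12353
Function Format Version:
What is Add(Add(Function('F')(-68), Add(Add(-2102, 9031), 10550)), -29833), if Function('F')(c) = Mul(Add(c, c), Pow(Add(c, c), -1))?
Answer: -12353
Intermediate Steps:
Function('F')(c) = 1 (Function('F')(c) = Mul(Mul(2, c), Pow(Mul(2, c), -1)) = Mul(Mul(2, c), Mul(Rational(1, 2), Pow(c, -1))) = 1)
Add(Add(Function('F')(-68), Add(Add(-2102, 9031), 10550)), -29833) = Add(Add(1, Add(Add(-2102, 9031), 10550)), -29833) = Add(Add(1, Add(6929, 10550)), -29833) = Add(Add(1, 17479), -29833) = Add(17480, -29833) = -12353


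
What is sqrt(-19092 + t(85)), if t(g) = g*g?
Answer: I*sqrt(11867) ≈ 108.94*I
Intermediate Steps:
t(g) = g**2
sqrt(-19092 + t(85)) = sqrt(-19092 + 85**2) = sqrt(-19092 + 7225) = sqrt(-11867) = I*sqrt(11867)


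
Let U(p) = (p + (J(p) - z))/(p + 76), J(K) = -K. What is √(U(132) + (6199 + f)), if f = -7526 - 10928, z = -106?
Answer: I*√33136142/52 ≈ 110.7*I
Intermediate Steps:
U(p) = 106/(76 + p) (U(p) = (p + (-p - 1*(-106)))/(p + 76) = (p + (-p + 106))/(76 + p) = (p + (106 - p))/(76 + p) = 106/(76 + p))
f = -18454
√(U(132) + (6199 + f)) = √(106/(76 + 132) + (6199 - 18454)) = √(106/208 - 12255) = √(106*(1/208) - 12255) = √(53/104 - 12255) = √(-1274467/104) = I*√33136142/52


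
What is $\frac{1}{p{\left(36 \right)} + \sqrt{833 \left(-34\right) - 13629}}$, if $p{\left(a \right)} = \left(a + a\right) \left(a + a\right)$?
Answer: $\frac{5184}{26915807} - \frac{i \sqrt{41951}}{26915807} \approx 0.0001926 - 7.6096 \cdot 10^{-6} i$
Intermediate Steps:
$p{\left(a \right)} = 4 a^{2}$ ($p{\left(a \right)} = 2 a 2 a = 4 a^{2}$)
$\frac{1}{p{\left(36 \right)} + \sqrt{833 \left(-34\right) - 13629}} = \frac{1}{4 \cdot 36^{2} + \sqrt{833 \left(-34\right) - 13629}} = \frac{1}{4 \cdot 1296 + \sqrt{-28322 - 13629}} = \frac{1}{5184 + \sqrt{-41951}} = \frac{1}{5184 + i \sqrt{41951}}$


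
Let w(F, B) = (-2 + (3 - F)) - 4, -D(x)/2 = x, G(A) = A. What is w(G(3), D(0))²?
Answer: 36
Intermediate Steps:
D(x) = -2*x
w(F, B) = -3 - F (w(F, B) = (1 - F) - 4 = -3 - F)
w(G(3), D(0))² = (-3 - 1*3)² = (-3 - 3)² = (-6)² = 36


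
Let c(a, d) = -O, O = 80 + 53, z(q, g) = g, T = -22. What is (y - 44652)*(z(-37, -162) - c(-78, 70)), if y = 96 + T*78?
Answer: 1341888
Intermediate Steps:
O = 133
c(a, d) = -133 (c(a, d) = -1*133 = -133)
y = -1620 (y = 96 - 22*78 = 96 - 1716 = -1620)
(y - 44652)*(z(-37, -162) - c(-78, 70)) = (-1620 - 44652)*(-162 - 1*(-133)) = -46272*(-162 + 133) = -46272*(-29) = 1341888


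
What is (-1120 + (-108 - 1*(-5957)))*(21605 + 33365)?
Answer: 259953130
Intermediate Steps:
(-1120 + (-108 - 1*(-5957)))*(21605 + 33365) = (-1120 + (-108 + 5957))*54970 = (-1120 + 5849)*54970 = 4729*54970 = 259953130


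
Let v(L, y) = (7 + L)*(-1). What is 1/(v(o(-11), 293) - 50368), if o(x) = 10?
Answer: -1/50385 ≈ -1.9847e-5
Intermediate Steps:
v(L, y) = -7 - L
1/(v(o(-11), 293) - 50368) = 1/((-7 - 1*10) - 50368) = 1/((-7 - 10) - 50368) = 1/(-17 - 50368) = 1/(-50385) = -1/50385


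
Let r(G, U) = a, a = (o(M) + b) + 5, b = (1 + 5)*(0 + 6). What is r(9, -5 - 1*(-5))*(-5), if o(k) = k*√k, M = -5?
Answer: -205 + 25*I*√5 ≈ -205.0 + 55.902*I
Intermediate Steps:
b = 36 (b = 6*6 = 36)
o(k) = k^(3/2)
a = 41 - 5*I*√5 (a = ((-5)^(3/2) + 36) + 5 = (-5*I*√5 + 36) + 5 = (36 - 5*I*√5) + 5 = 41 - 5*I*√5 ≈ 41.0 - 11.18*I)
r(G, U) = 41 - 5*I*√5
r(9, -5 - 1*(-5))*(-5) = (41 - 5*I*√5)*(-5) = -205 + 25*I*√5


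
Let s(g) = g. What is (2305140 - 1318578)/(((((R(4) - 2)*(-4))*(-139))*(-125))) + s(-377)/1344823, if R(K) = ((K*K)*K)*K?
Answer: -666703224763/11870080209500 ≈ -0.056167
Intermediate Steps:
R(K) = K⁴ (R(K) = (K²*K)*K = K³*K = K⁴)
(2305140 - 1318578)/(((((R(4) - 2)*(-4))*(-139))*(-125))) + s(-377)/1344823 = (2305140 - 1318578)/(((((4⁴ - 2)*(-4))*(-139))*(-125))) - 377/1344823 = 986562/(((((256 - 2)*(-4))*(-139))*(-125))) - 377*1/1344823 = 986562/((((254*(-4))*(-139))*(-125))) - 377/1344823 = 986562/((-1016*(-139)*(-125))) - 377/1344823 = 986562/((141224*(-125))) - 377/1344823 = 986562/(-17653000) - 377/1344823 = 986562*(-1/17653000) - 377/1344823 = -493281/8826500 - 377/1344823 = -666703224763/11870080209500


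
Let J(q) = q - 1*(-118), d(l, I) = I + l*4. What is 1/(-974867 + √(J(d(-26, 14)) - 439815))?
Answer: -974867/950366107476 - I*√439787/950366107476 ≈ -1.0258e-6 - 6.978e-10*I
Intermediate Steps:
d(l, I) = I + 4*l
J(q) = 118 + q (J(q) = q + 118 = 118 + q)
1/(-974867 + √(J(d(-26, 14)) - 439815)) = 1/(-974867 + √((118 + (14 + 4*(-26))) - 439815)) = 1/(-974867 + √((118 + (14 - 104)) - 439815)) = 1/(-974867 + √((118 - 90) - 439815)) = 1/(-974867 + √(28 - 439815)) = 1/(-974867 + √(-439787)) = 1/(-974867 + I*√439787)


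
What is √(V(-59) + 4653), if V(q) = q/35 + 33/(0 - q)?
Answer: √19836635735/2065 ≈ 68.205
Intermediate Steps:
V(q) = -33/q + q/35 (V(q) = q*(1/35) + 33/((-q)) = q/35 + 33*(-1/q) = q/35 - 33/q = -33/q + q/35)
√(V(-59) + 4653) = √((-33/(-59) + (1/35)*(-59)) + 4653) = √((-33*(-1/59) - 59/35) + 4653) = √((33/59 - 59/35) + 4653) = √(-2326/2065 + 4653) = √(9606119/2065) = √19836635735/2065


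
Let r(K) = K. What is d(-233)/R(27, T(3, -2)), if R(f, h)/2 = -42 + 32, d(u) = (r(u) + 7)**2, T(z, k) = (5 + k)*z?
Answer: -12769/5 ≈ -2553.8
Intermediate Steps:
T(z, k) = z*(5 + k)
d(u) = (7 + u)**2 (d(u) = (u + 7)**2 = (7 + u)**2)
R(f, h) = -20 (R(f, h) = 2*(-42 + 32) = 2*(-10) = -20)
d(-233)/R(27, T(3, -2)) = (7 - 233)**2/(-20) = (-226)**2*(-1/20) = 51076*(-1/20) = -12769/5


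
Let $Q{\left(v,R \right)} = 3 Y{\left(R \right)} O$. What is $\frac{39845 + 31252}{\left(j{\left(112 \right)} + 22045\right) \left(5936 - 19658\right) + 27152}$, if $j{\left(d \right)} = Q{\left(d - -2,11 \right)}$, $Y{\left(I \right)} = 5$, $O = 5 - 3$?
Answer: $- \frac{71097}{302885998} \approx -0.00023473$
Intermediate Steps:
$O = 2$
$Q{\left(v,R \right)} = 30$ ($Q{\left(v,R \right)} = 3 \cdot 5 \cdot 2 = 15 \cdot 2 = 30$)
$j{\left(d \right)} = 30$
$\frac{39845 + 31252}{\left(j{\left(112 \right)} + 22045\right) \left(5936 - 19658\right) + 27152} = \frac{39845 + 31252}{\left(30 + 22045\right) \left(5936 - 19658\right) + 27152} = \frac{71097}{22075 \left(-13722\right) + 27152} = \frac{71097}{-302913150 + 27152} = \frac{71097}{-302885998} = 71097 \left(- \frac{1}{302885998}\right) = - \frac{71097}{302885998}$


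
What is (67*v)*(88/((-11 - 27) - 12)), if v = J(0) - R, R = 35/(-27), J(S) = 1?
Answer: -182776/675 ≈ -270.78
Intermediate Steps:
R = -35/27 (R = 35*(-1/27) = -35/27 ≈ -1.2963)
v = 62/27 (v = 1 - 1*(-35/27) = 1 + 35/27 = 62/27 ≈ 2.2963)
(67*v)*(88/((-11 - 27) - 12)) = (67*(62/27))*(88/((-11 - 27) - 12)) = 4154*(88/(-38 - 12))/27 = 4154*(88/(-50))/27 = 4154*(88*(-1/50))/27 = (4154/27)*(-44/25) = -182776/675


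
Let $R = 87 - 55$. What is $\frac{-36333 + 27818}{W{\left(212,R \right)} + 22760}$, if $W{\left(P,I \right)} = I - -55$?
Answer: $- \frac{8515}{22847} \approx -0.3727$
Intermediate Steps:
$R = 32$ ($R = 87 - 55 = 32$)
$W{\left(P,I \right)} = 55 + I$ ($W{\left(P,I \right)} = I + 55 = 55 + I$)
$\frac{-36333 + 27818}{W{\left(212,R \right)} + 22760} = \frac{-36333 + 27818}{\left(55 + 32\right) + 22760} = - \frac{8515}{87 + 22760} = - \frac{8515}{22847}$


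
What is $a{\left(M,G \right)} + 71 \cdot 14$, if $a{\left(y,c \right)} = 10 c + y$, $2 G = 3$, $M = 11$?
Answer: $1020$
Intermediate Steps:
$G = \frac{3}{2}$ ($G = \frac{1}{2} \cdot 3 = \frac{3}{2} \approx 1.5$)
$a{\left(y,c \right)} = y + 10 c$
$a{\left(M,G \right)} + 71 \cdot 14 = \left(11 + 10 \cdot \frac{3}{2}\right) + 71 \cdot 14 = \left(11 + 15\right) + 994 = 26 + 994 = 1020$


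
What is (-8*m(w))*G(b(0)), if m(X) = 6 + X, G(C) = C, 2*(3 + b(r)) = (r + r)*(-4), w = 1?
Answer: 168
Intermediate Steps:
b(r) = -3 - 4*r (b(r) = -3 + ((r + r)*(-4))/2 = -3 + ((2*r)*(-4))/2 = -3 + (-8*r)/2 = -3 - 4*r)
(-8*m(w))*G(b(0)) = (-8*(6 + 1))*(-3 - 4*0) = (-8*7)*(-3 + 0) = -56*(-3) = 168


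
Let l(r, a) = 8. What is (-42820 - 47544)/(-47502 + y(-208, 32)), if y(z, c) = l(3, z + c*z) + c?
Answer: 2378/1249 ≈ 1.9039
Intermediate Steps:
y(z, c) = 8 + c
(-42820 - 47544)/(-47502 + y(-208, 32)) = (-42820 - 47544)/(-47502 + (8 + 32)) = -90364/(-47502 + 40) = -90364/(-47462) = -90364*(-1/47462) = 2378/1249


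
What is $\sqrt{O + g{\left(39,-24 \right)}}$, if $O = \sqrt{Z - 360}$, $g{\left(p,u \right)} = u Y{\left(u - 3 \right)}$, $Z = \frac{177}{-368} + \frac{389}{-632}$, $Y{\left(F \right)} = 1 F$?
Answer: $\frac{\sqrt{8557459488 + 1817 i \sqrt{19074497149}}}{3634} \approx 25.459 + 0.37321 i$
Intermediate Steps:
$Y{\left(F \right)} = F$
$Z = - \frac{31877}{29072}$ ($Z = 177 \left(- \frac{1}{368}\right) + 389 \left(- \frac{1}{632}\right) = - \frac{177}{368} - \frac{389}{632} = - \frac{31877}{29072} \approx -1.0965$)
$g{\left(p,u \right)} = u \left(-3 + u\right)$ ($g{\left(p,u \right)} = u \left(u - 3\right) = u \left(-3 + u\right)$)
$O = \frac{i \sqrt{19074497149}}{7268}$ ($O = \sqrt{- \frac{31877}{29072} - 360} = \sqrt{- \frac{10497797}{29072}} = \frac{i \sqrt{19074497149}}{7268} \approx 19.003 i$)
$\sqrt{O + g{\left(39,-24 \right)}} = \sqrt{\frac{i \sqrt{19074497149}}{7268} - 24 \left(-3 - 24\right)} = \sqrt{\frac{i \sqrt{19074497149}}{7268} - -648} = \sqrt{\frac{i \sqrt{19074497149}}{7268} + 648} = \sqrt{648 + \frac{i \sqrt{19074497149}}{7268}}$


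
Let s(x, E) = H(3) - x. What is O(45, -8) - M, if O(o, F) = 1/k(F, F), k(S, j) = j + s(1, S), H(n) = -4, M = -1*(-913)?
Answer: -11870/13 ≈ -913.08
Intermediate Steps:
M = 913
s(x, E) = -4 - x
k(S, j) = -5 + j (k(S, j) = j + (-4 - 1*1) = j + (-4 - 1) = j - 5 = -5 + j)
O(o, F) = 1/(-5 + F)
O(45, -8) - M = 1/(-5 - 8) - 1*913 = 1/(-13) - 913 = -1/13 - 913 = -11870/13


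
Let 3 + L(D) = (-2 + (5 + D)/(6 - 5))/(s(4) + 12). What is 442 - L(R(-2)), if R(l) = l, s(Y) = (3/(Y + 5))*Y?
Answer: 17797/40 ≈ 444.92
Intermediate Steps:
s(Y) = 3*Y/(5 + Y) (s(Y) = (3/(5 + Y))*Y = 3*Y/(5 + Y))
L(D) = -111/40 + 3*D/40 (L(D) = -3 + (-2 + (5 + D)/(6 - 5))/(3*4/(5 + 4) + 12) = -3 + (-2 + (5 + D)/1)/(3*4/9 + 12) = -3 + (-2 + (5 + D)*1)/(3*4*(⅑) + 12) = -3 + (-2 + (5 + D))/(4/3 + 12) = -3 + (3 + D)/(40/3) = -3 + (3 + D)*(3/40) = -3 + (9/40 + 3*D/40) = -111/40 + 3*D/40)
442 - L(R(-2)) = 442 - (-111/40 + (3/40)*(-2)) = 442 - (-111/40 - 3/20) = 442 - 1*(-117/40) = 442 + 117/40 = 17797/40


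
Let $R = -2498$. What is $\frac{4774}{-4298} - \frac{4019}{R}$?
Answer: $\frac{382015}{766886} \approx 0.49814$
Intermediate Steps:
$\frac{4774}{-4298} - \frac{4019}{R} = \frac{4774}{-4298} - \frac{4019}{-2498} = 4774 \left(- \frac{1}{4298}\right) - - \frac{4019}{2498} = - \frac{341}{307} + \frac{4019}{2498} = \frac{382015}{766886}$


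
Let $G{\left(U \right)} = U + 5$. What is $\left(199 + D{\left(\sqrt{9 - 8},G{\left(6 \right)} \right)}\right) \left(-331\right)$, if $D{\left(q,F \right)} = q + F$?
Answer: $-69841$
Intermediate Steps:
$G{\left(U \right)} = 5 + U$
$D{\left(q,F \right)} = F + q$
$\left(199 + D{\left(\sqrt{9 - 8},G{\left(6 \right)} \right)}\right) \left(-331\right) = \left(199 + \left(\left(5 + 6\right) + \sqrt{9 - 8}\right)\right) \left(-331\right) = \left(199 + \left(11 + \sqrt{1}\right)\right) \left(-331\right) = \left(199 + \left(11 + 1\right)\right) \left(-331\right) = \left(199 + 12\right) \left(-331\right) = 211 \left(-331\right) = -69841$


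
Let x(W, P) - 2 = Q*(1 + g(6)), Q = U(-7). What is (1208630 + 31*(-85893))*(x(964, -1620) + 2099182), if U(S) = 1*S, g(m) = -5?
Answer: -3052365506236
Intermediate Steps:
U(S) = S
Q = -7
x(W, P) = 30 (x(W, P) = 2 - 7*(1 - 5) = 2 - 7*(-4) = 2 + 28 = 30)
(1208630 + 31*(-85893))*(x(964, -1620) + 2099182) = (1208630 + 31*(-85893))*(30 + 2099182) = (1208630 - 2662683)*2099212 = -1454053*2099212 = -3052365506236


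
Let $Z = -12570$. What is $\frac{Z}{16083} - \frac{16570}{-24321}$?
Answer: $- \frac{1452580}{14487209} \approx -0.10027$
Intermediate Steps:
$\frac{Z}{16083} - \frac{16570}{-24321} = - \frac{12570}{16083} - \frac{16570}{-24321} = \left(-12570\right) \frac{1}{16083} - - \frac{16570}{24321} = - \frac{4190}{5361} + \frac{16570}{24321} = - \frac{1452580}{14487209}$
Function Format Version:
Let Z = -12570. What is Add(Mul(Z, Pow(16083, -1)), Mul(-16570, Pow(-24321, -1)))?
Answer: Rational(-1452580, 14487209) ≈ -0.10027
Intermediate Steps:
Add(Mul(Z, Pow(16083, -1)), Mul(-16570, Pow(-24321, -1))) = Add(Mul(-12570, Pow(16083, -1)), Mul(-16570, Pow(-24321, -1))) = Add(Mul(-12570, Rational(1, 16083)), Mul(-16570, Rational(-1, 24321))) = Add(Rational(-4190, 5361), Rational(16570, 24321)) = Rational(-1452580, 14487209)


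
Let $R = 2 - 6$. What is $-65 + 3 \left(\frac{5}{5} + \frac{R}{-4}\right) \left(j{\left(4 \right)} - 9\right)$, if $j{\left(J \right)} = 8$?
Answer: $-71$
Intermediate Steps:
$R = -4$ ($R = 2 - 6 = -4$)
$-65 + 3 \left(\frac{5}{5} + \frac{R}{-4}\right) \left(j{\left(4 \right)} - 9\right) = -65 + 3 \left(\frac{5}{5} - \frac{4}{-4}\right) \left(8 - 9\right) = -65 + 3 \left(5 \cdot \frac{1}{5} - -1\right) \left(8 - 9\right) = -65 + 3 \left(1 + 1\right) \left(-1\right) = -65 + 3 \cdot 2 \left(-1\right) = -65 + 6 \left(-1\right) = -65 - 6 = -71$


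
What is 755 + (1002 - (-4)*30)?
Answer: 1877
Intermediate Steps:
755 + (1002 - (-4)*30) = 755 + (1002 - 1*(-120)) = 755 + (1002 + 120) = 755 + 1122 = 1877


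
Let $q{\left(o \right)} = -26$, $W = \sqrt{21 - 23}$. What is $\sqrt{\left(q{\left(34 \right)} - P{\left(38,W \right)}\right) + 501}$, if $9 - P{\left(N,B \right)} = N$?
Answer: $6 \sqrt{14} \approx 22.45$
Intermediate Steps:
$W = i \sqrt{2}$ ($W = \sqrt{-2} = i \sqrt{2} \approx 1.4142 i$)
$P{\left(N,B \right)} = 9 - N$
$\sqrt{\left(q{\left(34 \right)} - P{\left(38,W \right)}\right) + 501} = \sqrt{\left(-26 - \left(9 - 38\right)\right) + 501} = \sqrt{\left(-26 - -29\right) + 501} = \sqrt{\left(-26 + 29\right) + 501} = \sqrt{3 + 501} = \sqrt{504} = 6 \sqrt{14}$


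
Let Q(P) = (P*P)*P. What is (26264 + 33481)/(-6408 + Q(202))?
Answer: 11949/1647200 ≈ 0.0072541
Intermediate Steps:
Q(P) = P³ (Q(P) = P²*P = P³)
(26264 + 33481)/(-6408 + Q(202)) = (26264 + 33481)/(-6408 + 202³) = 59745/(-6408 + 8242408) = 59745/8236000 = 59745*(1/8236000) = 11949/1647200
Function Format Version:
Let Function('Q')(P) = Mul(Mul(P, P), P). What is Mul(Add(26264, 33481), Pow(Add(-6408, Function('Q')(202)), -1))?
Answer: Rational(11949, 1647200) ≈ 0.0072541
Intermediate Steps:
Function('Q')(P) = Pow(P, 3) (Function('Q')(P) = Mul(Pow(P, 2), P) = Pow(P, 3))
Mul(Add(26264, 33481), Pow(Add(-6408, Function('Q')(202)), -1)) = Mul(Add(26264, 33481), Pow(Add(-6408, Pow(202, 3)), -1)) = Mul(59745, Pow(Add(-6408, 8242408), -1)) = Mul(59745, Pow(8236000, -1)) = Mul(59745, Rational(1, 8236000)) = Rational(11949, 1647200)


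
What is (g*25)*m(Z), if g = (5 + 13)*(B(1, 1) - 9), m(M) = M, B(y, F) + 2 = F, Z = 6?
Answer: -27000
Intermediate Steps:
B(y, F) = -2 + F
g = -180 (g = (5 + 13)*((-2 + 1) - 9) = 18*(-1 - 9) = 18*(-10) = -180)
(g*25)*m(Z) = -180*25*6 = -4500*6 = -27000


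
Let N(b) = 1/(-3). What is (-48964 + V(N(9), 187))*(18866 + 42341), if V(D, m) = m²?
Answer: -856591965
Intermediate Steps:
N(b) = -⅓
(-48964 + V(N(9), 187))*(18866 + 42341) = (-48964 + 187²)*(18866 + 42341) = (-48964 + 34969)*61207 = -13995*61207 = -856591965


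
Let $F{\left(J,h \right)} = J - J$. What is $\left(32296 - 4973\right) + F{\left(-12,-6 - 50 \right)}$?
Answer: $27323$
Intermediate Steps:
$F{\left(J,h \right)} = 0$
$\left(32296 - 4973\right) + F{\left(-12,-6 - 50 \right)} = \left(32296 - 4973\right) + 0 = 27323 + 0 = 27323$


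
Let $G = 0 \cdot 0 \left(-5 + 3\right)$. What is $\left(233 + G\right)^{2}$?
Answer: $54289$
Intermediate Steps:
$G = 0$ ($G = 0 \left(-2\right) = 0$)
$\left(233 + G\right)^{2} = \left(233 + 0\right)^{2} = 233^{2} = 54289$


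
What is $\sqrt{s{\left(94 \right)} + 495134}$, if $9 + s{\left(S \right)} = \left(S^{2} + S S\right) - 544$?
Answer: $3 \sqrt{56917} \approx 715.72$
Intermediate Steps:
$s{\left(S \right)} = -553 + 2 S^{2}$ ($s{\left(S \right)} = -9 - \left(544 - S^{2} - S S\right) = -9 + \left(\left(S^{2} + S^{2}\right) - 544\right) = -9 + \left(2 S^{2} - 544\right) = -9 + \left(-544 + 2 S^{2}\right) = -553 + 2 S^{2}$)
$\sqrt{s{\left(94 \right)} + 495134} = \sqrt{\left(-553 + 2 \cdot 94^{2}\right) + 495134} = \sqrt{\left(-553 + 2 \cdot 8836\right) + 495134} = \sqrt{\left(-553 + 17672\right) + 495134} = \sqrt{17119 + 495134} = \sqrt{512253} = 3 \sqrt{56917}$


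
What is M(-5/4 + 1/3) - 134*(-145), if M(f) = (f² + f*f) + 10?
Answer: 1399801/72 ≈ 19442.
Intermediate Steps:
M(f) = 10 + 2*f² (M(f) = (f² + f²) + 10 = 2*f² + 10 = 10 + 2*f²)
M(-5/4 + 1/3) - 134*(-145) = (10 + 2*(-5/4 + 1/3)²) - 134*(-145) = (10 + 2*(-5*¼ + 1*(⅓))²) + 19430 = (10 + 2*(-5/4 + ⅓)²) + 19430 = (10 + 2*(-11/12)²) + 19430 = (10 + 2*(121/144)) + 19430 = (10 + 121/72) + 19430 = 841/72 + 19430 = 1399801/72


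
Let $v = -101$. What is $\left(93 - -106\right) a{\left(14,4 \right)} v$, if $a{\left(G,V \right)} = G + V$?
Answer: $-361782$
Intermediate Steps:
$\left(93 - -106\right) a{\left(14,4 \right)} v = \left(93 - -106\right) \left(14 + 4\right) \left(-101\right) = \left(93 + 106\right) 18 \left(-101\right) = 199 \cdot 18 \left(-101\right) = 3582 \left(-101\right) = -361782$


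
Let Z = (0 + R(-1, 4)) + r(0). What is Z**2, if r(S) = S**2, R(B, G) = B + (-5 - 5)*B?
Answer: 81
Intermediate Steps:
R(B, G) = -9*B (R(B, G) = B - 10*B = -9*B)
Z = 9 (Z = (0 - 9*(-1)) + 0**2 = (0 + 9) + 0 = 9 + 0 = 9)
Z**2 = 9**2 = 81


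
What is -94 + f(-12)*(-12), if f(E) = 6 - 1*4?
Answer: -118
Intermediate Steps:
f(E) = 2 (f(E) = 6 - 4 = 2)
-94 + f(-12)*(-12) = -94 + 2*(-12) = -94 - 24 = -118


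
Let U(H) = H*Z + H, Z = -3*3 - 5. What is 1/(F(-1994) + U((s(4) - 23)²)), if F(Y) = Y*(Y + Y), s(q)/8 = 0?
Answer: 1/7945195 ≈ 1.2586e-7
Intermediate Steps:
Z = -14 (Z = -9 - 5 = -14)
s(q) = 0 (s(q) = 8*0 = 0)
F(Y) = 2*Y² (F(Y) = Y*(2*Y) = 2*Y²)
U(H) = -13*H (U(H) = H*(-14) + H = -14*H + H = -13*H)
1/(F(-1994) + U((s(4) - 23)²)) = 1/(2*(-1994)² - 13*(0 - 23)²) = 1/(2*3976036 - 13*(-23)²) = 1/(7952072 - 13*529) = 1/(7952072 - 6877) = 1/7945195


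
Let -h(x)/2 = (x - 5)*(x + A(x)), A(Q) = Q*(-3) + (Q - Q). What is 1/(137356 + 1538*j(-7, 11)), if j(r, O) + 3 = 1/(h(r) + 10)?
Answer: 173/22965135 ≈ 7.5332e-6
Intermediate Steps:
A(Q) = -3*Q (A(Q) = -3*Q + 0 = -3*Q)
h(x) = 4*x*(-5 + x) (h(x) = -2*(x - 5)*(x - 3*x) = -2*(-5 + x)*(-2*x) = -(-4)*x*(-5 + x) = 4*x*(-5 + x))
j(r, O) = -3 + 1/(10 + 4*r*(-5 + r)) (j(r, O) = -3 + 1/(4*r*(-5 + r) + 10) = -3 + 1/(10 + 4*r*(-5 + r)))
1/(137356 + 1538*j(-7, 11)) = 1/(137356 + 1538*((-29 - 12*(-7)² + 60*(-7))/(2*(5 - 10*(-7) + 2*(-7)²)))) = 1/(137356 + 1538*((-29 - 12*49 - 420)/(2*(5 + 70 + 2*49)))) = 1/(137356 + 1538*((-29 - 588 - 420)/(2*(5 + 70 + 98)))) = 1/(137356 + 1538*((½)*(-1037)/173)) = 1/(137356 + 1538*((½)*(1/173)*(-1037))) = 1/(137356 + 1538*(-1037/346)) = 1/(137356 - 797453/173) = 1/(22965135/173) = 173/22965135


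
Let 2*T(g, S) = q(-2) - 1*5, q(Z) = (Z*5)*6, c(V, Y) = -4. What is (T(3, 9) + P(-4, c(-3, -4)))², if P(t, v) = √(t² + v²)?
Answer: 4353/4 - 260*√2 ≈ 720.55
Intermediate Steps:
q(Z) = 30*Z (q(Z) = (5*Z)*6 = 30*Z)
T(g, S) = -65/2 (T(g, S) = (30*(-2) - 1*5)/2 = (-60 - 5)/2 = (½)*(-65) = -65/2)
(T(3, 9) + P(-4, c(-3, -4)))² = (-65/2 + √((-4)² + (-4)²))² = (-65/2 + √(16 + 16))² = (-65/2 + √32)² = (-65/2 + 4*√2)²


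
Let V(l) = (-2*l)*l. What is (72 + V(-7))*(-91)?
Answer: 2366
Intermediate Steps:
V(l) = -2*l²
(72 + V(-7))*(-91) = (72 - 2*(-7)²)*(-91) = (72 - 2*49)*(-91) = (72 - 98)*(-91) = -26*(-91) = 2366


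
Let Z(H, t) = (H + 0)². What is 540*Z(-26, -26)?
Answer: 365040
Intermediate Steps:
Z(H, t) = H²
540*Z(-26, -26) = 540*(-26)² = 540*676 = 365040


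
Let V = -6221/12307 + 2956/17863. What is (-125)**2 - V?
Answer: 3435073824356/219839941 ≈ 15625.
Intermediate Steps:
V = -74746231/219839941 (V = -6221*1/12307 + 2956*(1/17863) = -6221/12307 + 2956/17863 = -74746231/219839941 ≈ -0.34000)
(-125)**2 - V = (-125)**2 - 1*(-74746231/219839941) = 15625 + 74746231/219839941 = 3435073824356/219839941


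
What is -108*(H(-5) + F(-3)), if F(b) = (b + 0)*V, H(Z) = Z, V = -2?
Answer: -108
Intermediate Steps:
F(b) = -2*b (F(b) = (b + 0)*(-2) = b*(-2) = -2*b)
-108*(H(-5) + F(-3)) = -108*(-5 - 2*(-3)) = -108*(-5 + 6) = -108*1 = -108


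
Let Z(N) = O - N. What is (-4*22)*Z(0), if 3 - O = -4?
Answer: -616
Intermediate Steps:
O = 7 (O = 3 - 1*(-4) = 3 + 4 = 7)
Z(N) = 7 - N
(-4*22)*Z(0) = (-4*22)*(7 - 1*0) = -88*(7 + 0) = -88*7 = -616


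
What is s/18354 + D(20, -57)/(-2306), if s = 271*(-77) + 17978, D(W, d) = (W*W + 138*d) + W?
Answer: 21666975/7054054 ≈ 3.0716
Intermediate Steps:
D(W, d) = W + W² + 138*d (D(W, d) = (W² + 138*d) + W = W + W² + 138*d)
s = -2889 (s = -20867 + 17978 = -2889)
s/18354 + D(20, -57)/(-2306) = -2889/18354 + (20 + 20² + 138*(-57))/(-2306) = -2889*1/18354 + (20 + 400 - 7866)*(-1/2306) = -963/6118 - 7446*(-1/2306) = -963/6118 + 3723/1153 = 21666975/7054054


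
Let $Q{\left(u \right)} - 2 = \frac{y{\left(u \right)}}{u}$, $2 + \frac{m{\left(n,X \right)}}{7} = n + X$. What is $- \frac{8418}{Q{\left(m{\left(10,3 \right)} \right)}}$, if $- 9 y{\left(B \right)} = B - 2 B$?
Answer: $- \frac{75762}{19} \approx -3987.5$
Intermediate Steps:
$m{\left(n,X \right)} = -14 + 7 X + 7 n$ ($m{\left(n,X \right)} = -14 + 7 \left(n + X\right) = -14 + 7 \left(X + n\right) = -14 + \left(7 X + 7 n\right) = -14 + 7 X + 7 n$)
$y{\left(B \right)} = \frac{B}{9}$ ($y{\left(B \right)} = - \frac{B - 2 B}{9} = - \frac{\left(-1\right) B}{9} = \frac{B}{9}$)
$Q{\left(u \right)} = \frac{19}{9}$ ($Q{\left(u \right)} = 2 + \frac{\frac{1}{9} u}{u} = 2 + \frac{1}{9} = \frac{19}{9}$)
$- \frac{8418}{Q{\left(m{\left(10,3 \right)} \right)}} = - \frac{8418}{\frac{19}{9}} = \left(-8418\right) \frac{9}{19} = - \frac{75762}{19}$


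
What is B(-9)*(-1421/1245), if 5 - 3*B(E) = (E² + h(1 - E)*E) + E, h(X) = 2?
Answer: 69629/3735 ≈ 18.642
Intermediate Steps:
B(E) = 5/3 - E - E²/3 (B(E) = 5/3 - ((E² + 2*E) + E)/3 = 5/3 - (E² + 3*E)/3 = 5/3 + (-E - E²/3) = 5/3 - E - E²/3)
B(-9)*(-1421/1245) = (5/3 - 1*(-9) - ⅓*(-9)²)*(-1421/1245) = (5/3 + 9 - ⅓*81)*(-1421*1/1245) = (5/3 + 9 - 27)*(-1421/1245) = -49/3*(-1421/1245) = 69629/3735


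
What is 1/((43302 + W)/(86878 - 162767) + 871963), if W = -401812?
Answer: 75889/66172758617 ≈ 1.1468e-6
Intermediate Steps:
1/((43302 + W)/(86878 - 162767) + 871963) = 1/((43302 - 401812)/(86878 - 162767) + 871963) = 1/(-358510/(-75889) + 871963) = 1/(-358510*(-1/75889) + 871963) = 1/(358510/75889 + 871963) = 1/(66172758617/75889) = 75889/66172758617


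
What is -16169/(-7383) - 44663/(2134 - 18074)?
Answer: 25542643/5116740 ≈ 4.9920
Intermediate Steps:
-16169/(-7383) - 44663/(2134 - 18074) = -16169*(-1/7383) - 44663/(-15940) = 703/321 - 44663*(-1/15940) = 703/321 + 44663/15940 = 25542643/5116740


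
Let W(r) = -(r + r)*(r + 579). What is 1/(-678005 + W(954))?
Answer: -1/3602969 ≈ -2.7755e-7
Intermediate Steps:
W(r) = -2*r*(579 + r)
1/(-678005 + W(954)) = 1/(-678005 - 2*954*(579 + 954)) = 1/(-678005 - 2*954*1533) = 1/(-678005 - 2924964) = 1/(-3602969) = -1/3602969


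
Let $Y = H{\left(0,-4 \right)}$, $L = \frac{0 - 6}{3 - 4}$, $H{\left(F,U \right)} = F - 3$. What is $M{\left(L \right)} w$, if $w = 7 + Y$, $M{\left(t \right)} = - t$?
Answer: $-24$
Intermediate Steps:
$H{\left(F,U \right)} = -3 + F$
$L = 6$ ($L = - \frac{6}{-1} = \left(-6\right) \left(-1\right) = 6$)
$Y = -3$ ($Y = -3 + 0 = -3$)
$w = 4$ ($w = 7 - 3 = 4$)
$M{\left(L \right)} w = \left(-1\right) 6 \cdot 4 = \left(-6\right) 4 = -24$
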